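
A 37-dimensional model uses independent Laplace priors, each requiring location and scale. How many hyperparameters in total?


Per parameter: 2 (location and scale).
Total = 37 * 2 = 74

74


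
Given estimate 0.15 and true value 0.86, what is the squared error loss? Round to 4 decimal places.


Squared error = (estimate - true)^2
Difference = -0.71
Loss = -0.71^2 = 0.5041

0.5041


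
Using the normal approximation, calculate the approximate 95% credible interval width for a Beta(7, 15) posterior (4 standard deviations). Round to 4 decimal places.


Var(Beta) = 7*15/(22^2 * 23) = 0.0094
SD = 0.0971
Width ~ 4*SD = 0.3885

0.3885


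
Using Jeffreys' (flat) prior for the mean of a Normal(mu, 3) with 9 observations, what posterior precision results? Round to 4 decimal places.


Flat prior means prior precision is 0.
Posterior precision = n / sigma^2 = 9/3 = 3.0

3.0


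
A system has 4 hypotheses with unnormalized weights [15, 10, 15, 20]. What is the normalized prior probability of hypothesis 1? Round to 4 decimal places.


The normalized prior is the weight divided by the total.
Total weight = 60
P(H1) = 15 / 60 = 0.25

0.25


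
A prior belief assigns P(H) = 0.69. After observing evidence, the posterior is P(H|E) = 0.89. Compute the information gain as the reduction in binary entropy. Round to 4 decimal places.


H(prior) = -0.69*log2(0.69) - 0.31*log2(0.31)
= 0.8932
H(post) = -0.89*log2(0.89) - 0.11*log2(0.11)
= 0.4999
IG = 0.8932 - 0.4999 = 0.3933

0.3933


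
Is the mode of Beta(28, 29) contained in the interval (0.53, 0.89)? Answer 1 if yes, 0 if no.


Mode = (a-1)/(a+b-2) = 27/55 = 0.4909
Interval: (0.53, 0.89)
Contains mode? 0

0


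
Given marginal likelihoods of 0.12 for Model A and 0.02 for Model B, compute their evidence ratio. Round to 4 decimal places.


Ratio = ML(A) / ML(B) = 0.12/0.02
= 6.0

6.0


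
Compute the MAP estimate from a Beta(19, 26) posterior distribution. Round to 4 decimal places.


MAP = mode of Beta distribution
= (alpha - 1)/(alpha + beta - 2)
= (19-1)/(19+26-2)
= 18/43 = 0.4186

0.4186


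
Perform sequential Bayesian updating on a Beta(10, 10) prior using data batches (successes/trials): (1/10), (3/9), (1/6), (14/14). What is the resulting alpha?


Accumulate successes: 19
Posterior alpha = prior alpha + sum of successes
= 10 + 19 = 29

29


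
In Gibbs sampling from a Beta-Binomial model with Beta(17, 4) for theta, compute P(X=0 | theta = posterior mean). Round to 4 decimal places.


Posterior mean = alpha/(alpha+beta) = 17/21 = 0.8095
P(X=0|theta=mean) = 1 - theta = 0.1905

0.1905


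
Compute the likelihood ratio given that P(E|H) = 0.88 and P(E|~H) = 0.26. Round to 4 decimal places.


LR = P(E|H) / P(E|~H)
= 0.88 / 0.26 = 3.3846

3.3846


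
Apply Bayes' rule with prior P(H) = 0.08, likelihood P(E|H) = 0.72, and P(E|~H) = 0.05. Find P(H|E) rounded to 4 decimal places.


Step 1: Compute marginal P(E) = P(E|H)P(H) + P(E|~H)P(~H)
= 0.72*0.08 + 0.05*0.92 = 0.1036
Step 2: P(H|E) = P(E|H)P(H)/P(E) = 0.0576/0.1036
= 0.556

0.556


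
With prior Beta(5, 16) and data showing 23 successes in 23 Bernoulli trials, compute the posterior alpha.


Conjugate update: alpha_posterior = alpha_prior + k
= 5 + 23 = 28

28


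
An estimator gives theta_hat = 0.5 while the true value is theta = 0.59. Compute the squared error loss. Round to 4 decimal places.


The squared error loss is (theta_hat - theta)^2
= (0.5 - 0.59)^2
= (-0.09)^2 = 0.0081

0.0081


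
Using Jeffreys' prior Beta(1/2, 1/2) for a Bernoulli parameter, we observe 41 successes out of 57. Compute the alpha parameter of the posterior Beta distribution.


Conjugate update: Beta(0.5 + k, 0.5 + n - k).
k = 41, n - k = 16
Posterior alpha = 0.5 + k = 0.5 + 41 = 41.5

41.5


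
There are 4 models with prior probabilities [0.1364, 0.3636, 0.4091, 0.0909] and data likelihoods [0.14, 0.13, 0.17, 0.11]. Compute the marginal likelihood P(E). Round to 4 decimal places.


P(E) = sum over models of P(M_i) * P(E|M_i)
= 0.1364*0.14 + 0.3636*0.13 + 0.4091*0.17 + 0.0909*0.11
= 0.1459

0.1459


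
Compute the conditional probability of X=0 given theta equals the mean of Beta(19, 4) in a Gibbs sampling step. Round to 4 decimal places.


Mean of Beta(19, 4) = 0.8261
P(X=0 | theta=0.8261) = 0.1739

0.1739


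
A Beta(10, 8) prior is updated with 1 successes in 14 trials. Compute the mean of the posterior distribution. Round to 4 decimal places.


After update: Beta(11, 21)
Mean = 11 / (11 + 21) = 11 / 32
= 0.3438

0.3438


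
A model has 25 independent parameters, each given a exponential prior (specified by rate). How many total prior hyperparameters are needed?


Each exponential prior needs 1 hyperparameter (rate).
Total = 1 * 25 = 25

25


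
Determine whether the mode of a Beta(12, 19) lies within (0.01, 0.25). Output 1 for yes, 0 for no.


First find the mode: (a-1)/(a+b-2) = 0.3793
Is 0.3793 in (0.01, 0.25)? 0

0


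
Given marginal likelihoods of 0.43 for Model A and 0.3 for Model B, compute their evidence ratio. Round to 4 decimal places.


Ratio = ML(A) / ML(B) = 0.43/0.3
= 1.4333

1.4333


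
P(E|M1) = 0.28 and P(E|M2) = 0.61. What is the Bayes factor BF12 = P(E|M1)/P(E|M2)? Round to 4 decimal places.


Bayes factor BF12 = P(E|M1) / P(E|M2)
= 0.28 / 0.61
= 0.459

0.459


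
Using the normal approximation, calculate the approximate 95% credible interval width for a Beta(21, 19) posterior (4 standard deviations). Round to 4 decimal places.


Var(Beta) = 21*19/(40^2 * 41) = 0.0061
SD = 0.078
Width ~ 4*SD = 0.312

0.312


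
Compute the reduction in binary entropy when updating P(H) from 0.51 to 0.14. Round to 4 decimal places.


H_before = -p*log2(p) - (1-p)*log2(1-p) for p=0.51: 0.9997
H_after for p=0.14: 0.5842
Reduction = 0.9997 - 0.5842 = 0.4155

0.4155


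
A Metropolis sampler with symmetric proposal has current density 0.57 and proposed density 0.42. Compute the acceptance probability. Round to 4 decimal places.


For symmetric proposals, acceptance = min(1, pi(x*)/pi(x))
= min(1, 0.42/0.57)
= min(1, 0.7368) = 0.7368

0.7368


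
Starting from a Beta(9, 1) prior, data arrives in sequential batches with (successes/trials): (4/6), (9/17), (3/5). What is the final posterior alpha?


In sequential Bayesian updating, we sum all successes.
Total successes = 16
Final alpha = 9 + 16 = 25

25


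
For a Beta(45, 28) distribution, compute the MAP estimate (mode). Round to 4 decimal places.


MAP = mode = (a-1)/(a+b-2)
= (45-1)/(45+28-2)
= 44/71 = 0.6197

0.6197


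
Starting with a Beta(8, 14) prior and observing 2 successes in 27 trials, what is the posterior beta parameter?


Posterior beta = prior beta + failures
Failures = 27 - 2 = 25
beta_post = 14 + 25 = 39

39


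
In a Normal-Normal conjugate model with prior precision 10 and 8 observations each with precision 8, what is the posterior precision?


Posterior precision = prior precision + n * observation precision
= 10 + 8 * 8
= 10 + 64 = 74

74


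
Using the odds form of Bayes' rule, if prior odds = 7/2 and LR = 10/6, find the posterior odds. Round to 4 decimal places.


Bayes' rule in odds form: posterior odds = prior odds * LR
= (7 * 10) / (2 * 6)
= 70/12 = 5.8333

5.8333


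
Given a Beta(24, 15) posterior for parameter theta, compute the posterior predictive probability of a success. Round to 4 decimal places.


For a Beta-Bernoulli model, the predictive probability is the mean:
P(success) = 24/(24+15) = 24/39 = 0.6154

0.6154


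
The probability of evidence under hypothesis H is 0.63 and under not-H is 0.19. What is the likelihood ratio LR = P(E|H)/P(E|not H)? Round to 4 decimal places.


LR = 0.63 / 0.19
= 3.3158

3.3158


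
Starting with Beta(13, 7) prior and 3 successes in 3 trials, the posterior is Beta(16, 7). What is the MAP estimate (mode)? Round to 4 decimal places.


The mode of Beta(a, b) when a > 1 and b > 1 is (a-1)/(a+b-2)
= (16 - 1) / (16 + 7 - 2)
= 15 / 21
= 0.7143

0.7143


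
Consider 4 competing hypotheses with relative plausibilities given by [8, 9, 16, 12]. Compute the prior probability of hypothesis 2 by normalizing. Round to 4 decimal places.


Sum of weights = 8 + 9 + 16 + 12 = 45
Normalized prior for H2 = 9 / 45
= 0.2

0.2


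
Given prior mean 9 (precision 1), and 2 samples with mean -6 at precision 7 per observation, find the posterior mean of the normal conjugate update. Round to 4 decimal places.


The posterior mean is a precision-weighted average of prior and data.
Post. prec. = 1 + 14 = 15
Post. mean = (9 + -84)/15 = -75/15 = -5.0

-5.0


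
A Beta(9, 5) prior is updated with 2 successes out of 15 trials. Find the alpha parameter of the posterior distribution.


In the Beta-Binomial conjugate update:
alpha_post = alpha_prior + successes
= 9 + 2
= 11

11


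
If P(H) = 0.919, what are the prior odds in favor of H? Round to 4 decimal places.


Prior odds = P(H) / (1 - P(H))
= 0.919 / 0.081
= 11.3457

11.3457


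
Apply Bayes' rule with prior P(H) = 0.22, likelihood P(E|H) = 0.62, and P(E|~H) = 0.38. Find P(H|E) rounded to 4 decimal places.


Step 1: Compute marginal P(E) = P(E|H)P(H) + P(E|~H)P(~H)
= 0.62*0.22 + 0.38*0.78 = 0.4328
Step 2: P(H|E) = P(E|H)P(H)/P(E) = 0.1364/0.4328
= 0.3152

0.3152


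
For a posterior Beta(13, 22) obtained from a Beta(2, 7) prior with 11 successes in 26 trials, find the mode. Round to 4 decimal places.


Mode = (alpha - 1) / (alpha + beta - 2)
= 12 / 33
= 0.3636

0.3636


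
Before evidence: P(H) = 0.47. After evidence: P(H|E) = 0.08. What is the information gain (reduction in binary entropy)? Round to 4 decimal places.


Prior entropy = 0.9974
Posterior entropy = 0.4022
Information gain = 0.9974 - 0.4022 = 0.5952

0.5952


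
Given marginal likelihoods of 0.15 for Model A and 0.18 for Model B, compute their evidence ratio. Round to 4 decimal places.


Ratio = ML(A) / ML(B) = 0.15/0.18
= 0.8333

0.8333


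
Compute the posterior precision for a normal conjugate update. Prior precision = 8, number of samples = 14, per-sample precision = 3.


tau_post = tau_0 + n * tau
= 8 + 14 * 3 = 50

50


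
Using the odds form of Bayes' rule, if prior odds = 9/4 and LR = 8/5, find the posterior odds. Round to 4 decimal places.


Bayes' rule in odds form: posterior odds = prior odds * LR
= (9 * 8) / (4 * 5)
= 72/20 = 3.6

3.6


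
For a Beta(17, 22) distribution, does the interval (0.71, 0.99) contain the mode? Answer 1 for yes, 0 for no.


Mode of Beta(a,b) = (a-1)/(a+b-2)
= (17-1)/(17+22-2) = 0.4324
Check: 0.71 <= 0.4324 <= 0.99?
Result: 0

0


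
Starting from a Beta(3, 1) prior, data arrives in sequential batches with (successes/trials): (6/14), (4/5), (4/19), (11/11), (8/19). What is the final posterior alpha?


In sequential Bayesian updating, we sum all successes.
Total successes = 33
Final alpha = 3 + 33 = 36

36


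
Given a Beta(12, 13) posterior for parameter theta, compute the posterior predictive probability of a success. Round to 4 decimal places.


For a Beta-Bernoulli model, the predictive probability is the mean:
P(success) = 12/(12+13) = 12/25 = 0.48

0.48


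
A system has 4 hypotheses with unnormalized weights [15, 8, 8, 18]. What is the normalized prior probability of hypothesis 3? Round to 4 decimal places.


The normalized prior is the weight divided by the total.
Total weight = 49
P(H3) = 8 / 49 = 0.1633

0.1633


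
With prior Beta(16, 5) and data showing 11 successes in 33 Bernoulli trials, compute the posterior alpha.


Conjugate update: alpha_posterior = alpha_prior + k
= 16 + 11 = 27

27


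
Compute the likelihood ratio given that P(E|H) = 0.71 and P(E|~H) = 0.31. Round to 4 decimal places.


LR = P(E|H) / P(E|~H)
= 0.71 / 0.31 = 2.2903

2.2903


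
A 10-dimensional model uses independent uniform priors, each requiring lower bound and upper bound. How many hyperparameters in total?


Per parameter: 2 (lower bound and upper bound).
Total = 10 * 2 = 20

20


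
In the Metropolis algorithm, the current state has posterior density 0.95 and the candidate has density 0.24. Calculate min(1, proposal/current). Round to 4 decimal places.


Ratio = 0.24/0.95 = 0.2526
Acceptance probability = min(1, 0.2526)
= 0.2526

0.2526


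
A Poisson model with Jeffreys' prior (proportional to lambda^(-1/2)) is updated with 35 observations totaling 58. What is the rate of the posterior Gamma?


Posterior = Gamma(0.5 + S, n)
= Gamma(0.5 + 58, 35)
Posterior rate = 0 + n = 35

35.0


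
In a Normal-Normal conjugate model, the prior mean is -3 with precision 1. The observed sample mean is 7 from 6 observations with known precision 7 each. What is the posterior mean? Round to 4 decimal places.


Posterior precision = tau0 + n*tau = 1 + 6*7 = 43
Posterior mean = (tau0*mu0 + n*tau*xbar) / posterior_precision
= (1*-3 + 6*7*7) / 43
= 291 / 43 = 6.7674

6.7674


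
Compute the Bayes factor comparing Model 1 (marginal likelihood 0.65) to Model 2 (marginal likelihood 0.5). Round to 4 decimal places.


BF12 = marginal likelihood of M1 / marginal likelihood of M2
= 0.65/0.5
= 1.3

1.3


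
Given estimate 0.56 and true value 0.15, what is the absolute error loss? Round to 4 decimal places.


Absolute error = |estimate - true|
= |0.41| = 0.41

0.41


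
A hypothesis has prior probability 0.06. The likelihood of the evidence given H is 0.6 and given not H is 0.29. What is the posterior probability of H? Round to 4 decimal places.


Using Bayes' theorem:
P(E) = 0.06 * 0.6 + 0.94 * 0.29
P(E) = 0.3086
P(H|E) = (0.06 * 0.6) / 0.3086 = 0.1167

0.1167


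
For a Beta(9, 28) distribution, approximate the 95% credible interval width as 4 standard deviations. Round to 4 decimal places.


Variance of Beta(a,b) = ab / ((a+b)^2 * (a+b+1))
= 9*28 / ((37)^2 * 38)
= 0.0048
SD = sqrt(0.0048) = 0.0696
Width = 4 * SD = 0.2784

0.2784


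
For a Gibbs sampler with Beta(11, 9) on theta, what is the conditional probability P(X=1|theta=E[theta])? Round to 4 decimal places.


E[theta] = 11/(11+9) = 0.55
P(X=1|theta) = theta = 0.55

0.55


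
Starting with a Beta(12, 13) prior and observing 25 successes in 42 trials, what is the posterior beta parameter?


Posterior beta = prior beta + failures
Failures = 42 - 25 = 17
beta_post = 13 + 17 = 30

30


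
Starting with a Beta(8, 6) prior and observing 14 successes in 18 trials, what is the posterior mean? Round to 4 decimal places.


Posterior parameters: alpha = 8 + 14 = 22
beta = 6 + 4 = 10
Posterior mean = alpha / (alpha + beta) = 22 / 32
= 0.6875

0.6875


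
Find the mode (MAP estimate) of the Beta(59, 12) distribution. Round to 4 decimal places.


For Beta(a,b) with a,b > 1:
Mode = (a-1)/(a+b-2) = (59-1)/(71-2)
= 58/69 = 0.8406

0.8406


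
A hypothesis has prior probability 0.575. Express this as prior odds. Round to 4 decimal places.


Odds = P(H) / P(not H) = 0.575 / 0.425
= 1.3529

1.3529


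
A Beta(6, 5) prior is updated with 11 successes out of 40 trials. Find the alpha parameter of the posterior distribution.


In the Beta-Binomial conjugate update:
alpha_post = alpha_prior + successes
= 6 + 11
= 17

17


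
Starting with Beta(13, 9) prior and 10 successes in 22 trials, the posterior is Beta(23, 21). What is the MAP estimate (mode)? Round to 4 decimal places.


The mode of Beta(a, b) when a > 1 and b > 1 is (a-1)/(a+b-2)
= (23 - 1) / (23 + 21 - 2)
= 22 / 42
= 0.5238

0.5238


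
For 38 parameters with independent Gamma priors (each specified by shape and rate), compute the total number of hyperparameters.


A Gamma prior has 2 hyperparameters per parameter.
Total = 38 * 2 = 76

76


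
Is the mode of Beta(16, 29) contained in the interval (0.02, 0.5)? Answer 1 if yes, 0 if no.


Mode = (a-1)/(a+b-2) = 15/43 = 0.3488
Interval: (0.02, 0.5)
Contains mode? 1

1


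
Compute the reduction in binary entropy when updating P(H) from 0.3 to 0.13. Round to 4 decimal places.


H_before = -p*log2(p) - (1-p)*log2(1-p) for p=0.3: 0.8813
H_after for p=0.13: 0.5574
Reduction = 0.8813 - 0.5574 = 0.3239

0.3239


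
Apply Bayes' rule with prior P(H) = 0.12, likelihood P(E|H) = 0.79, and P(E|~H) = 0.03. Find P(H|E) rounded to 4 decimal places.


Step 1: Compute marginal P(E) = P(E|H)P(H) + P(E|~H)P(~H)
= 0.79*0.12 + 0.03*0.88 = 0.1212
Step 2: P(H|E) = P(E|H)P(H)/P(E) = 0.0948/0.1212
= 0.7822

0.7822


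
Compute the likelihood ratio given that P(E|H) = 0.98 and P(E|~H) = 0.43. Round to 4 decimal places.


LR = P(E|H) / P(E|~H)
= 0.98 / 0.43 = 2.2791

2.2791


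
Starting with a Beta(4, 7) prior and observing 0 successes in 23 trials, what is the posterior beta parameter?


Posterior beta = prior beta + failures
Failures = 23 - 0 = 23
beta_post = 7 + 23 = 30

30


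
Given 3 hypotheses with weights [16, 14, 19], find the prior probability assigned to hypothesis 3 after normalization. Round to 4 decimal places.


To normalize, divide each weight by the sum of all weights.
Sum = 49
Prior(H3) = 19/49 = 0.3878

0.3878


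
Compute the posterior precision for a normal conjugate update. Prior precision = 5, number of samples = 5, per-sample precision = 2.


tau_post = tau_0 + n * tau
= 5 + 5 * 2 = 15

15


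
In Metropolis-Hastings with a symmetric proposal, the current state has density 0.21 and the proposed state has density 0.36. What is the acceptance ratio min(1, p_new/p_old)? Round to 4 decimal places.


Ratio = p_new / p_old = 0.36 / 0.21 = 1.7143
Acceptance = min(1, 1.7143) = 1.0

1.0


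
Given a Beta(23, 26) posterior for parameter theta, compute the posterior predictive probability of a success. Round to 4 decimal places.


For a Beta-Bernoulli model, the predictive probability is the mean:
P(success) = 23/(23+26) = 23/49 = 0.4694

0.4694


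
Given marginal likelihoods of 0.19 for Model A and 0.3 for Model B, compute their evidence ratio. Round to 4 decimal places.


Ratio = ML(A) / ML(B) = 0.19/0.3
= 0.6333

0.6333


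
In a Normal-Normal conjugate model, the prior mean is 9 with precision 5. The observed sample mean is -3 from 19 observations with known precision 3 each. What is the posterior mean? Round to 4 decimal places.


Posterior precision = tau0 + n*tau = 5 + 19*3 = 62
Posterior mean = (tau0*mu0 + n*tau*xbar) / posterior_precision
= (5*9 + 19*3*-3) / 62
= -126 / 62 = -2.0323

-2.0323


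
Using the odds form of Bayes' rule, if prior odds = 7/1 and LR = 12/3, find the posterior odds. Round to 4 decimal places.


Bayes' rule in odds form: posterior odds = prior odds * LR
= (7 * 12) / (1 * 3)
= 84/3 = 28.0

28.0


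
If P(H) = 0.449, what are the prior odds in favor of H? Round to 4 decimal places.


Prior odds = P(H) / (1 - P(H))
= 0.449 / 0.551
= 0.8149

0.8149


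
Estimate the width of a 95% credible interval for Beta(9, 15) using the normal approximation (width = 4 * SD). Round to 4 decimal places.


For Beta(a,b): Var = ab/((a+b)^2(a+b+1))
Var = 0.0094, SD = 0.0968
Approximate 95% CI width = 4 * 0.0968 = 0.3873

0.3873


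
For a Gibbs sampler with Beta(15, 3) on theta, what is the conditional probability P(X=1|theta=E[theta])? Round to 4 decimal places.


E[theta] = 15/(15+3) = 0.8333
P(X=1|theta) = theta = 0.8333

0.8333


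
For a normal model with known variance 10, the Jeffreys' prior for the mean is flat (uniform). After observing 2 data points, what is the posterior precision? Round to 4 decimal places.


Jeffreys' prior for normal mean (known variance) is flat.
Prior precision = 0.
Posterior precision = prior_prec + n/sigma^2 = 0 + 2/10
= 0.2

0.2


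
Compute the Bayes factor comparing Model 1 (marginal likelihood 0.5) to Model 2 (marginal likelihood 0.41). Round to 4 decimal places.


BF12 = marginal likelihood of M1 / marginal likelihood of M2
= 0.5/0.41
= 1.2195

1.2195


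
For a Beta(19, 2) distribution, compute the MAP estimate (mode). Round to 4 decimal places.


MAP = mode = (a-1)/(a+b-2)
= (19-1)/(19+2-2)
= 18/19 = 0.9474

0.9474


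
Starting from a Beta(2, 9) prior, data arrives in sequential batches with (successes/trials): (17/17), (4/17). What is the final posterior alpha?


In sequential Bayesian updating, we sum all successes.
Total successes = 21
Final alpha = 2 + 21 = 23

23


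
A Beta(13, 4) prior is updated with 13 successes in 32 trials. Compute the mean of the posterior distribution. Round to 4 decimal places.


After update: Beta(26, 23)
Mean = 26 / (26 + 23) = 26 / 49
= 0.5306

0.5306


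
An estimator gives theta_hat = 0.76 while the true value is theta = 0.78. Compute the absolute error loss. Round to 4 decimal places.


The absolute error loss is |theta_hat - theta|
= |0.76 - 0.78|
= 0.02

0.02


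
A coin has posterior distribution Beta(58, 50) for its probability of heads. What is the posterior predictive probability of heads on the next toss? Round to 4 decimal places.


Posterior predictive = E[theta] = alpha/(alpha+beta)
= 58/108
= 0.537

0.537


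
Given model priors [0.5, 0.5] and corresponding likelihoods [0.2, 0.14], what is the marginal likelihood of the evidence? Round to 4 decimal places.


P(E) = sum_i P(M_i) P(E|M_i)
= 0.1 + 0.07
= 0.17

0.17


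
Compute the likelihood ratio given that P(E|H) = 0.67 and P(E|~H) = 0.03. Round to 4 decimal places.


LR = P(E|H) / P(E|~H)
= 0.67 / 0.03 = 22.3333

22.3333


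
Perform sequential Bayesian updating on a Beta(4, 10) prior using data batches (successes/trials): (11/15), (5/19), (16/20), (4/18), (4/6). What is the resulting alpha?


Accumulate successes: 40
Posterior alpha = prior alpha + sum of successes
= 4 + 40 = 44

44


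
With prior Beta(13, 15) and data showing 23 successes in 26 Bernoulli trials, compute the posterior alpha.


Conjugate update: alpha_posterior = alpha_prior + k
= 13 + 23 = 36

36


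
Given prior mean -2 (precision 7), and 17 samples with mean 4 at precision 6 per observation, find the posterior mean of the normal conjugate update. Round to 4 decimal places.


The posterior mean is a precision-weighted average of prior and data.
Post. prec. = 7 + 102 = 109
Post. mean = (-14 + 408)/109 = 394/109 = 3.6147

3.6147


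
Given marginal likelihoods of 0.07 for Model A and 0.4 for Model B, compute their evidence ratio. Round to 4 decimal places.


Ratio = ML(A) / ML(B) = 0.07/0.4
= 0.175

0.175


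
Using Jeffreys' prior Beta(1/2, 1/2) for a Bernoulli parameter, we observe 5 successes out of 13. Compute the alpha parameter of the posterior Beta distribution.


Conjugate update: Beta(0.5 + k, 0.5 + n - k).
k = 5, n - k = 8
Posterior alpha = 0.5 + k = 0.5 + 5 = 5.5

5.5


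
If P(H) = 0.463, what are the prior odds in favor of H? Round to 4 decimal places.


Prior odds = P(H) / (1 - P(H))
= 0.463 / 0.537
= 0.8622

0.8622


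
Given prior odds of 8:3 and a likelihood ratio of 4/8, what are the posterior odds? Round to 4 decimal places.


Posterior odds = prior odds * LR
Prior odds = 8/3 = 2.6667
LR = 4/8 = 0.5
Posterior odds = 2.6667 * 0.5 = 1.3333

1.3333


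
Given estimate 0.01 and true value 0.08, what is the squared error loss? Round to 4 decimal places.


Squared error = (estimate - true)^2
Difference = -0.07
Loss = -0.07^2 = 0.0049

0.0049


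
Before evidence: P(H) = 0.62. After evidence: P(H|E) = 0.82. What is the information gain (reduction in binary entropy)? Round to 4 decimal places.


Prior entropy = 0.958
Posterior entropy = 0.6801
Information gain = 0.958 - 0.6801 = 0.278

0.278


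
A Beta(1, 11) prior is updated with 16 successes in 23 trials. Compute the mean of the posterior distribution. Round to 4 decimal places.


After update: Beta(17, 18)
Mean = 17 / (17 + 18) = 17 / 35
= 0.4857

0.4857


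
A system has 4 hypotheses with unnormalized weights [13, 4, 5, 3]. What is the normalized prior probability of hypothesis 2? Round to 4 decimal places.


The normalized prior is the weight divided by the total.
Total weight = 25
P(H2) = 4 / 25 = 0.16

0.16


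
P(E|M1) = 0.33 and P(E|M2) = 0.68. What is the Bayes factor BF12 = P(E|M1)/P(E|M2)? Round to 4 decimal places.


Bayes factor BF12 = P(E|M1) / P(E|M2)
= 0.33 / 0.68
= 0.4853

0.4853


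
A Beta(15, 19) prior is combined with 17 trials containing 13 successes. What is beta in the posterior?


In conjugate updating:
beta_posterior = beta_prior + (n - k)
= 19 + (17 - 13)
= 19 + 4 = 23

23


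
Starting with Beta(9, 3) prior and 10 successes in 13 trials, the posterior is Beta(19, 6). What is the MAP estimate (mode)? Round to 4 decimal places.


The mode of Beta(a, b) when a > 1 and b > 1 is (a-1)/(a+b-2)
= (19 - 1) / (19 + 6 - 2)
= 18 / 23
= 0.7826

0.7826


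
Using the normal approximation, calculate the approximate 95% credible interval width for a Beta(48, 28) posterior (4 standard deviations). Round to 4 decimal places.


Var(Beta) = 48*28/(76^2 * 77) = 0.003
SD = 0.055
Width ~ 4*SD = 0.2199

0.2199


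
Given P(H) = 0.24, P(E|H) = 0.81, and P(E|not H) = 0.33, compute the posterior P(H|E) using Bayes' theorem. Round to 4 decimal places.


By Bayes' theorem: P(H|E) = P(E|H)*P(H) / P(E)
P(E) = P(E|H)*P(H) + P(E|not H)*P(not H)
P(E) = 0.81*0.24 + 0.33*0.76 = 0.4452
P(H|E) = 0.81*0.24 / 0.4452 = 0.4367

0.4367


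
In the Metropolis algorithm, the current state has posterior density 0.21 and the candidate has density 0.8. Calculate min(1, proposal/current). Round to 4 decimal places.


Ratio = 0.8/0.21 = 3.8095
Acceptance probability = min(1, 3.8095)
= 1.0

1.0


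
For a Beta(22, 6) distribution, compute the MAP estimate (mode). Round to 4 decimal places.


MAP = mode = (a-1)/(a+b-2)
= (22-1)/(22+6-2)
= 21/26 = 0.8077

0.8077


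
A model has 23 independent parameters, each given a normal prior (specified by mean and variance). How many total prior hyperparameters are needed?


Each normal prior needs 2 hyperparameters (mean and variance).
Total = 2 * 23 = 46

46


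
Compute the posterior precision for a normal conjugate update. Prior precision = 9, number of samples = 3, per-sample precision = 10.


tau_post = tau_0 + n * tau
= 9 + 3 * 10 = 39

39


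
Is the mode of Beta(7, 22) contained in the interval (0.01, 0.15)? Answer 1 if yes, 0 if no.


Mode = (a-1)/(a+b-2) = 6/27 = 0.2222
Interval: (0.01, 0.15)
Contains mode? 0

0


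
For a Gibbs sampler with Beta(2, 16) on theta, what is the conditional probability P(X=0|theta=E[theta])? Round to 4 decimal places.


E[theta] = 2/(2+16) = 0.1111
P(X=0|theta) = 1 - theta = 0.8889

0.8889


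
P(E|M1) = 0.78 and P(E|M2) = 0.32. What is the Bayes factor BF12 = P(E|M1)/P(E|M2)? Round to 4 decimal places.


Bayes factor BF12 = P(E|M1) / P(E|M2)
= 0.78 / 0.32
= 2.4375

2.4375


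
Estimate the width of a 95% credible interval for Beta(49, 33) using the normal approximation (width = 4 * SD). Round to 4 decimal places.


For Beta(a,b): Var = ab/((a+b)^2(a+b+1))
Var = 0.0029, SD = 0.0538
Approximate 95% CI width = 4 * 0.0538 = 0.2153

0.2153


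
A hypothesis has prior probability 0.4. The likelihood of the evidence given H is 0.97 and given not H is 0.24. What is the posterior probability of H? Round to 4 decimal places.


Using Bayes' theorem:
P(E) = 0.4 * 0.97 + 0.6 * 0.24
P(E) = 0.532
P(H|E) = (0.4 * 0.97) / 0.532 = 0.7293

0.7293


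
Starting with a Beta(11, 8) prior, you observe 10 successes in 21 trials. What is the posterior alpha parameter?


For a Beta-Binomial conjugate model:
Posterior alpha = prior alpha + number of successes
= 11 + 10 = 21

21


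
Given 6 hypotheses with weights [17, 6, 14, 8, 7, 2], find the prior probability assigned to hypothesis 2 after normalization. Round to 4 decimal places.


To normalize, divide each weight by the sum of all weights.
Sum = 54
Prior(H2) = 6/54 = 0.1111

0.1111


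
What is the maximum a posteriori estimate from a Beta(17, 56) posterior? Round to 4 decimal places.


The MAP estimate equals the mode of the distribution.
Mode of Beta(a,b) = (a-1)/(a+b-2)
= 16/71
= 0.2254

0.2254


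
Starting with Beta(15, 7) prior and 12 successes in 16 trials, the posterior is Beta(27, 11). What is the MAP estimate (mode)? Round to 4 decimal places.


The mode of Beta(a, b) when a > 1 and b > 1 is (a-1)/(a+b-2)
= (27 - 1) / (27 + 11 - 2)
= 26 / 36
= 0.7222

0.7222


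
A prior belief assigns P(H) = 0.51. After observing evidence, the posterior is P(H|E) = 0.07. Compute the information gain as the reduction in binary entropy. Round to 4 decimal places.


H(prior) = -0.51*log2(0.51) - 0.49*log2(0.49)
= 0.9997
H(post) = -0.07*log2(0.07) - 0.93*log2(0.93)
= 0.3659
IG = 0.9997 - 0.3659 = 0.6338

0.6338


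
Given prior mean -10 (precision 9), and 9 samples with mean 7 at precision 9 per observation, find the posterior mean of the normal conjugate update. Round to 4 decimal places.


The posterior mean is a precision-weighted average of prior and data.
Post. prec. = 9 + 81 = 90
Post. mean = (-90 + 567)/90 = 477/90 = 5.3

5.3


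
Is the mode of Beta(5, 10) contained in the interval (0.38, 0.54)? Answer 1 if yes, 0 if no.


Mode = (a-1)/(a+b-2) = 4/13 = 0.3077
Interval: (0.38, 0.54)
Contains mode? 0

0


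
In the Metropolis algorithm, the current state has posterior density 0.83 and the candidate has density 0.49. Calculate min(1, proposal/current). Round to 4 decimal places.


Ratio = 0.49/0.83 = 0.5904
Acceptance probability = min(1, 0.5904)
= 0.5904

0.5904


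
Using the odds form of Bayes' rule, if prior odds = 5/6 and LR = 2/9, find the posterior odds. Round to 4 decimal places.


Bayes' rule in odds form: posterior odds = prior odds * LR
= (5 * 2) / (6 * 9)
= 10/54 = 0.1852

0.1852


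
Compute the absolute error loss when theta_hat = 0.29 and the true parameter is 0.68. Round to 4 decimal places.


L = |theta_hat - theta_true|
= |0.29 - 0.68| = 0.39

0.39


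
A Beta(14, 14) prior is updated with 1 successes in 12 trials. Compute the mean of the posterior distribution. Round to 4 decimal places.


After update: Beta(15, 25)
Mean = 15 / (15 + 25) = 15 / 40
= 0.375

0.375


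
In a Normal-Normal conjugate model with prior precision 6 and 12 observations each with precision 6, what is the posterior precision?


Posterior precision = prior precision + n * observation precision
= 6 + 12 * 6
= 6 + 72 = 78

78


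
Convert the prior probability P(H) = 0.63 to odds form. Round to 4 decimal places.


P(not H) = 1 - 0.63 = 0.37
Odds = 0.63 / 0.37 = 1.7027

1.7027


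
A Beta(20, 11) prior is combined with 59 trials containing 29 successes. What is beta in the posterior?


In conjugate updating:
beta_posterior = beta_prior + (n - k)
= 11 + (59 - 29)
= 11 + 30 = 41

41


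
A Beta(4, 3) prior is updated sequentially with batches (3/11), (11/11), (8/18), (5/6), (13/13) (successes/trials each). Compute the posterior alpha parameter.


Sequential conjugate updating is equivalent to a single batch update.
Total successes across all batches = 40
alpha_posterior = alpha_prior + total_successes = 4 + 40
= 44

44


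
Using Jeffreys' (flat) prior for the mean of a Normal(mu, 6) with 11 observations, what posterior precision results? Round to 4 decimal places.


Flat prior means prior precision is 0.
Posterior precision = n / sigma^2 = 11/6 = 1.8333

1.8333


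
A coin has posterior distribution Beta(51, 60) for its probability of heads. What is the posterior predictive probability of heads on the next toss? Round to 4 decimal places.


Posterior predictive = E[theta] = alpha/(alpha+beta)
= 51/111
= 0.4595

0.4595


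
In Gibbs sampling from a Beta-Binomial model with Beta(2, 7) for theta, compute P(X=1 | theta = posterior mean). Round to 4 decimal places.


Posterior mean = alpha/(alpha+beta) = 2/9 = 0.2222
P(X=1|theta=mean) = theta = 0.2222

0.2222


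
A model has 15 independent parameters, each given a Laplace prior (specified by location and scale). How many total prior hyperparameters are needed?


Each Laplace prior needs 2 hyperparameters (location and scale).
Total = 2 * 15 = 30

30


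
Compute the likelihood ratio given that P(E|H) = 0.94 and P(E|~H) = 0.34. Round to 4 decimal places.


LR = P(E|H) / P(E|~H)
= 0.94 / 0.34 = 2.7647

2.7647


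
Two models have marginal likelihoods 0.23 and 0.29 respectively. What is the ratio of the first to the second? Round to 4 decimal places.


Evidence ratio = 0.23 / 0.29
= 0.7931

0.7931


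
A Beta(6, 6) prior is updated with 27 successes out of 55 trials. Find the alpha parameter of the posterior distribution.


In the Beta-Binomial conjugate update:
alpha_post = alpha_prior + successes
= 6 + 27
= 33

33


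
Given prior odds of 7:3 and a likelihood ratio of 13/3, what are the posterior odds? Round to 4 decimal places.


Posterior odds = prior odds * LR
Prior odds = 7/3 = 2.3333
LR = 13/3 = 4.3333
Posterior odds = 2.3333 * 4.3333 = 10.1111

10.1111


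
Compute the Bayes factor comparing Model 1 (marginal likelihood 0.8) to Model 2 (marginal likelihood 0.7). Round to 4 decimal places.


BF12 = marginal likelihood of M1 / marginal likelihood of M2
= 0.8/0.7
= 1.1429

1.1429


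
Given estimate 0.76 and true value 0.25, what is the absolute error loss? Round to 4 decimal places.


Absolute error = |estimate - true|
= |0.51| = 0.51

0.51


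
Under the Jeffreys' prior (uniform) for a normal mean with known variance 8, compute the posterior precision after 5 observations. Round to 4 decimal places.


Prior precision = 0 (flat prior).
Post. prec. = 0 + n/var = 5/8 = 0.625

0.625


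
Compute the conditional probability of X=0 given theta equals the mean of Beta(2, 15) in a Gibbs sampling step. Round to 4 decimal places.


Mean of Beta(2, 15) = 0.1176
P(X=0 | theta=0.1176) = 0.8824

0.8824


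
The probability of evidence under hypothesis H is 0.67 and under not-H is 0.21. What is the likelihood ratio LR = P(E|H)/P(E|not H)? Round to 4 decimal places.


LR = 0.67 / 0.21
= 3.1905

3.1905


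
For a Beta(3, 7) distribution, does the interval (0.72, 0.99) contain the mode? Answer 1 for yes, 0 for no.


Mode of Beta(a,b) = (a-1)/(a+b-2)
= (3-1)/(3+7-2) = 0.25
Check: 0.72 <= 0.25 <= 0.99?
Result: 0

0


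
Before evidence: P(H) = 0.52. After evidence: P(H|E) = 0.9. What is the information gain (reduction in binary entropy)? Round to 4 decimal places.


Prior entropy = 0.9988
Posterior entropy = 0.469
Information gain = 0.9988 - 0.469 = 0.5298

0.5298


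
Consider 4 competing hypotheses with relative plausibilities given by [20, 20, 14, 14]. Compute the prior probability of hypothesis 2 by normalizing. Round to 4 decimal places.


Sum of weights = 20 + 20 + 14 + 14 = 68
Normalized prior for H2 = 20 / 68
= 0.2941

0.2941


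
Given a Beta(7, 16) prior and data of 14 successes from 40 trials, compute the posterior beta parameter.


Number of failures = 40 - 14 = 26
Posterior beta = 16 + 26 = 42

42


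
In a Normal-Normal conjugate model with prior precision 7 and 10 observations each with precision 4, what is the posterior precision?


Posterior precision = prior precision + n * observation precision
= 7 + 10 * 4
= 7 + 40 = 47

47


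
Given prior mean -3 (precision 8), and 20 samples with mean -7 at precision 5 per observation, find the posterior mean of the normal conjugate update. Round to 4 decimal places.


The posterior mean is a precision-weighted average of prior and data.
Post. prec. = 8 + 100 = 108
Post. mean = (-24 + -700)/108 = -724/108 = -6.7037

-6.7037


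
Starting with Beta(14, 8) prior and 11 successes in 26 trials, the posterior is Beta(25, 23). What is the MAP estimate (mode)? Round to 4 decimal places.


The mode of Beta(a, b) when a > 1 and b > 1 is (a-1)/(a+b-2)
= (25 - 1) / (25 + 23 - 2)
= 24 / 46
= 0.5217

0.5217


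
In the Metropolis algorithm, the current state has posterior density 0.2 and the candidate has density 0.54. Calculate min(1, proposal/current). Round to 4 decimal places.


Ratio = 0.54/0.2 = 2.7
Acceptance probability = min(1, 2.7)
= 1.0

1.0


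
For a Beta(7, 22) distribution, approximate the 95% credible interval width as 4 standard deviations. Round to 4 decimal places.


Variance of Beta(a,b) = ab / ((a+b)^2 * (a+b+1))
= 7*22 / ((29)^2 * 30)
= 0.0061
SD = sqrt(0.0061) = 0.0781
Width = 4 * SD = 0.3125

0.3125


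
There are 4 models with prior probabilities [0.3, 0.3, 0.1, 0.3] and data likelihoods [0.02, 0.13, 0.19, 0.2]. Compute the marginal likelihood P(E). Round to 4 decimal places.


P(E) = sum over models of P(M_i) * P(E|M_i)
= 0.3*0.02 + 0.3*0.13 + 0.1*0.19 + 0.3*0.2
= 0.124

0.124


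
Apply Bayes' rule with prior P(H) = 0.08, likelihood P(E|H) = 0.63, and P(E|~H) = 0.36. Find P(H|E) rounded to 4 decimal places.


Step 1: Compute marginal P(E) = P(E|H)P(H) + P(E|~H)P(~H)
= 0.63*0.08 + 0.36*0.92 = 0.3816
Step 2: P(H|E) = P(E|H)P(H)/P(E) = 0.0504/0.3816
= 0.1321

0.1321


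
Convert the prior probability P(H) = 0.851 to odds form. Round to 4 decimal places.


P(not H) = 1 - 0.851 = 0.149
Odds = 0.851 / 0.149 = 5.7114

5.7114


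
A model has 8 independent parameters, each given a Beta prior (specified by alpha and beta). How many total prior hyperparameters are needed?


Each Beta prior needs 2 hyperparameters (alpha and beta).
Total = 2 * 8 = 16

16


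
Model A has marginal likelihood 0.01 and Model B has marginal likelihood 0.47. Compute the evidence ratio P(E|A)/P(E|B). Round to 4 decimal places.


Evidence ratio = P(E|A) / P(E|B)
= 0.01 / 0.47
= 0.0213

0.0213


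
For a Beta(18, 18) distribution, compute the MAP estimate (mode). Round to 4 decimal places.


MAP = mode = (a-1)/(a+b-2)
= (18-1)/(18+18-2)
= 17/34 = 0.5

0.5


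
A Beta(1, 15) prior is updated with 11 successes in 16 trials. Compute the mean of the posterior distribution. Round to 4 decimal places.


After update: Beta(12, 20)
Mean = 12 / (12 + 20) = 12 / 32
= 0.375

0.375


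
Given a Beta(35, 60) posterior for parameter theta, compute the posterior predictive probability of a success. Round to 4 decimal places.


For a Beta-Bernoulli model, the predictive probability is the mean:
P(success) = 35/(35+60) = 35/95 = 0.3684

0.3684


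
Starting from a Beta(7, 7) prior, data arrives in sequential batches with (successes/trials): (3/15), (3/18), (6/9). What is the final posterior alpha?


In sequential Bayesian updating, we sum all successes.
Total successes = 12
Final alpha = 7 + 12 = 19

19


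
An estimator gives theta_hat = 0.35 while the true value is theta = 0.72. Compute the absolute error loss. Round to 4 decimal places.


The absolute error loss is |theta_hat - theta|
= |0.35 - 0.72|
= 0.37

0.37


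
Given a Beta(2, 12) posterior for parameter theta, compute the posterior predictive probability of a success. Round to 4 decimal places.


For a Beta-Bernoulli model, the predictive probability is the mean:
P(success) = 2/(2+12) = 2/14 = 0.1429

0.1429


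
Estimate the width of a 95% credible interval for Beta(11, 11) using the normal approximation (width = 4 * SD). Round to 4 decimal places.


For Beta(a,b): Var = ab/((a+b)^2(a+b+1))
Var = 0.0109, SD = 0.1043
Approximate 95% CI width = 4 * 0.1043 = 0.417

0.417


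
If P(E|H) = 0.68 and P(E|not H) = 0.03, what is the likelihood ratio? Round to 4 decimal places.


Likelihood ratio = P(E|H) / P(E|not H)
= 0.68 / 0.03
= 22.6667

22.6667


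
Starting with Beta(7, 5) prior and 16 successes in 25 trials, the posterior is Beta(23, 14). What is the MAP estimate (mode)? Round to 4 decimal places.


The mode of Beta(a, b) when a > 1 and b > 1 is (a-1)/(a+b-2)
= (23 - 1) / (23 + 14 - 2)
= 22 / 35
= 0.6286

0.6286
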